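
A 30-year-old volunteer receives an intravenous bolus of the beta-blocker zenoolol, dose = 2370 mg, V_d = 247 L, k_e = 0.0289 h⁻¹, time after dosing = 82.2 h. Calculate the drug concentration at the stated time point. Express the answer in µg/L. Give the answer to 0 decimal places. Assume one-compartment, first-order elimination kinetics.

892 µg/L

C₀ = Dose / Vd = 2370 / 247 = 9.595 mg/L
C = C₀ · e^(−k·t) = 9.595 × e^(−0.02890 × 82.2)
  = 9.595 × 0.09296 = 0.8920 mg/L
Convert: 0.8920 mg/L × 1000 = 892.0 µg/L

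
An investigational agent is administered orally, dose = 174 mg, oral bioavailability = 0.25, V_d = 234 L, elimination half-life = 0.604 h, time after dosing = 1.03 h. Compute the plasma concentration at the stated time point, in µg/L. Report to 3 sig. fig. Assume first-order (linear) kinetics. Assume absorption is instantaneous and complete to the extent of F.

Amount reaching circulation = F × Dose = 0.25 × 174.0 = 43.50 mg
C₀ = F·Dose / Vd = 43.50 / 234 = 0.1859 mg/L
k = ln2 / t½ = 0.693147 / 0.604 = 1.148 h⁻¹
C = C₀ · e^(−k·t) = 0.1859 × e^(−1.148 × 1.03)
  = 0.1859 × 0.3065 = 0.05698 mg/L
Convert: 0.05698 mg/L × 1000 = 56.98 µg/L

57.0 µg/L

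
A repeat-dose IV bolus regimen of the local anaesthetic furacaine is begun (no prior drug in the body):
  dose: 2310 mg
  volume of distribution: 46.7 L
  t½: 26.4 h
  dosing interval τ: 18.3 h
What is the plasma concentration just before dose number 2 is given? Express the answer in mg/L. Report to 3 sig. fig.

30.6 mg/L

C₀ per dose = Dose / Vd = 2310 / 46.7 = 49.46 mg/L
k = ln2 / t½ = 0.693147 / 26.4 = 0.02626 h⁻¹
Fraction remaining after one interval: r = e^(−kτ) = e^(−0.02626 × 18.3) = 0.6184
Before dose 2, 1 dose has been given (aged 1τ).
C_trough = C₀ × r = 49.46 × 0.6184 = 30.59 mg/L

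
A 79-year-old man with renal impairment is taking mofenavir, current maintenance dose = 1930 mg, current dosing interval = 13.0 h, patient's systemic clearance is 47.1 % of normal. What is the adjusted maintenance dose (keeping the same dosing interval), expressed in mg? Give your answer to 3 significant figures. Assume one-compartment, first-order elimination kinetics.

To keep the same average steady-state level, dosing rate must scale with clearance.
CL ratio = 47.1 / 100 = 0.4710
New dose (same interval) = 1930 × 0.4710 = 909.0 mg

909 mg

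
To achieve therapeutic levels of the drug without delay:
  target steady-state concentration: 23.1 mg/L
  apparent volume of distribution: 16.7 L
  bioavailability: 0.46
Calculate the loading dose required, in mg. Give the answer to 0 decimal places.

839 mg

LD = Css × Vd / F = 23.1 × 16.7 / 0.46 = 838.6 mg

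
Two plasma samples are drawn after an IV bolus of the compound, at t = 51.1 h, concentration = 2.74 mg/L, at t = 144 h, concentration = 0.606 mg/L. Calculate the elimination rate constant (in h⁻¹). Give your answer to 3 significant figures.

0.0162 h⁻¹

k = ln(C₁/C₂) / (t₂ − t₁) = ln(2.74/0.606) / (144 − 51.1)
  = 1.509 / 92.90 = 0.01624 h⁻¹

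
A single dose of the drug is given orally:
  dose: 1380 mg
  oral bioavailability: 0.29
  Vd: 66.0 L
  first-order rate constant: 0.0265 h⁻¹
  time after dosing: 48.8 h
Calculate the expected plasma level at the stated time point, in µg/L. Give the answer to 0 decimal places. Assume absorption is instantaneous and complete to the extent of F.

1664 µg/L

Amount reaching circulation = F × Dose = 0.29 × 1380 = 400.2 mg
C₀ = F·Dose / Vd = 400.2 / 66.0 = 6.064 mg/L
C = C₀ · e^(−k·t) = 6.064 × e^(−0.02650 × 48.8)
  = 6.064 × 0.2744 = 1.664 mg/L
Convert: 1.664 mg/L × 1000 = 1664 µg/L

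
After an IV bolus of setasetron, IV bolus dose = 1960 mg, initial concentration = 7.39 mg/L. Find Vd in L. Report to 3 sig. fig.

265 L

Vd = Dose / C₀ = 1960 / 7.39 = 265.2 L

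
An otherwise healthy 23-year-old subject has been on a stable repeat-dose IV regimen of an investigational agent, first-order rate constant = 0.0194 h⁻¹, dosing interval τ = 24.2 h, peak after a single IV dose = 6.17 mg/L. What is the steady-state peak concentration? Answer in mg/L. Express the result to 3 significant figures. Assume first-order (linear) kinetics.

16.5 mg/L

e^(−kτ) = e^(−0.01940 × 24.2) = 0.6253
Accumulation ratio R = 1 / (1 − e^(−kτ)) = 1 / (1 − 0.6253) = 2.669
Steady-state peak = C₀ × R = 6.17 × 2.669 = 16.47 mg/L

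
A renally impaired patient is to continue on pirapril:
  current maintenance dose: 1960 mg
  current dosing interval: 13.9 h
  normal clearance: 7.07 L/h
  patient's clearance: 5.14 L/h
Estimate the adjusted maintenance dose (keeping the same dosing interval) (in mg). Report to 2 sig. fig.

To keep the same average steady-state level, dosing rate must scale with clearance.
CL ratio = 5.14 / 7.07 = 0.7270
New dose (same interval) = 1960 × 0.7270 = 1425 mg

1400 mg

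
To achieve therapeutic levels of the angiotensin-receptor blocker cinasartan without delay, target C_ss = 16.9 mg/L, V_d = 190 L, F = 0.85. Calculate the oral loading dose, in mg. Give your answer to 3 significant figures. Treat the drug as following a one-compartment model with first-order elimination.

LD = Css × Vd / F = 16.9 × 190 / 0.85 = 3778 mg

3780 mg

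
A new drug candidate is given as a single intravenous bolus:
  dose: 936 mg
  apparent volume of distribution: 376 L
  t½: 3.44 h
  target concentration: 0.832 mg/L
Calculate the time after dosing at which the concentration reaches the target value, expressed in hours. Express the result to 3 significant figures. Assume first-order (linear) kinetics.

C₀ = Dose / Vd = 936.0 / 376 = 2.489 mg/L
k = ln2 / t½ = 0.693147 / 3.44 = 0.2015 h⁻¹
t = ln(C₀ / C) / k = ln(2.489 / 0.832) / 0.2015
  = ln(2.992) / 0.2015 = 1.096 / 0.2015 = 5.439 h

5.44 h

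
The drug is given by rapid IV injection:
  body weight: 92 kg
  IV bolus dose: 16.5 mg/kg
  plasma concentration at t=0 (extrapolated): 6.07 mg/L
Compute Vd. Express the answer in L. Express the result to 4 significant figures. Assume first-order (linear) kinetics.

Dose = 16.5 × 92 = 1518 mg
Vd = Dose / C₀ = 1518 / 6.07 = 250.1 L

250.1 L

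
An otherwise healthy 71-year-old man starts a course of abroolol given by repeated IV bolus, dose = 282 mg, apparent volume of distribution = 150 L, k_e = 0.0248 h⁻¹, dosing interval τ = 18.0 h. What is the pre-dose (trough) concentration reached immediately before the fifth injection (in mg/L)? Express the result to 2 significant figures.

C₀ per dose = Dose / Vd = 282 / 150 = 1.880 mg/L
Fraction remaining after one interval: r = e^(−kτ) = e^(−0.02480 × 18.0) = 0.6399
Before dose 5, 4 doses have been given (aged 1τ, 2τ, 3τ, 4τ).
C_trough = C₀ × (r + r² + … + r^4) = C₀ × r(1−r^4)/(1−r)
        = 1.880 × 0.6399 × (1 − 0.1677) / (1 − 0.6399) = 2.781 mg/L

2.8 mg/L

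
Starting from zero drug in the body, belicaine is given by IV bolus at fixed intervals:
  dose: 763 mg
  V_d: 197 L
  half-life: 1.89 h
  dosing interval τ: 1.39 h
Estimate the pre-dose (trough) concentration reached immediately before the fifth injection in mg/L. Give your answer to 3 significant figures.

C₀ per dose = Dose / Vd = 763 / 197 = 3.873 mg/L
k = ln2 / t½ = 0.693147 / 1.89 = 0.3667 h⁻¹
Fraction remaining after one interval: r = e^(−kτ) = e^(−0.3667 × 1.39) = 0.6007
Before dose 5, 4 doses have been given (aged 1τ, 2τ, 3τ, 4τ).
C_trough = C₀ × (r + r² + … + r^4) = C₀ × r(1−r^4)/(1−r)
        = 3.873 × 0.6007 × (1 − 0.1302) / (1 − 0.6007) = 5.068 mg/L

5.07 mg/L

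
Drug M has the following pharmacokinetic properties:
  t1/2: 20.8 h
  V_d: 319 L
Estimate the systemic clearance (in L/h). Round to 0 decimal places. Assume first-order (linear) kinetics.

11 L/h

k = ln2 / t½ = 0.693147 / 20.8 = 0.03332 h⁻¹
CL = k × Vd = 0.03332 × 319 = 10.63 L/h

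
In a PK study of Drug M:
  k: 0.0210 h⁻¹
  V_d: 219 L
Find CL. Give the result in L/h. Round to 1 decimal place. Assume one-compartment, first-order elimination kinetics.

CL = k × Vd = 0.0210 × 219 = 4.599 L/h

4.6 L/h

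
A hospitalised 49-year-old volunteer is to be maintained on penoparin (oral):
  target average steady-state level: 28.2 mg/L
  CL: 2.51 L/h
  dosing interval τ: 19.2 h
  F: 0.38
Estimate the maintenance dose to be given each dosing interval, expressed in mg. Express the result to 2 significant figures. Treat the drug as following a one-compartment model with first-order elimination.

3600 mg

At steady state, F × (Dose/τ) = Css × CL.
Dose = Css × CL × τ / F = 28.2 × 2.510 × 19.2 / 0.38 = 3576 mg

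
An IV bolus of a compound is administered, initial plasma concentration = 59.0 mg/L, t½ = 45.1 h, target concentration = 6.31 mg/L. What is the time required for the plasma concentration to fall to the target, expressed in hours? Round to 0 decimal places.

k = ln2 / t½ = 0.693147 / 45.1 = 0.01537 h⁻¹
t = ln(C₀ / C) / k = ln(59.00 / 6.31) / 0.01537
  = ln(9.350) / 0.01537 = 2.235 / 0.01537 = 145.4 h

145 h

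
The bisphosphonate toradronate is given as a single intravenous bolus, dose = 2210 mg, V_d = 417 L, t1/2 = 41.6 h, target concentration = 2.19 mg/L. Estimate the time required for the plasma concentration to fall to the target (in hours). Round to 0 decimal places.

53 h

C₀ = Dose / Vd = 2210 / 417 = 5.300 mg/L
k = ln2 / t½ = 0.693147 / 41.6 = 0.01666 h⁻¹
t = ln(C₀ / C) / k = ln(5.300 / 2.19) / 0.01666
  = ln(2.420) / 0.01666 = 0.8838 / 0.01666 = 53.05 h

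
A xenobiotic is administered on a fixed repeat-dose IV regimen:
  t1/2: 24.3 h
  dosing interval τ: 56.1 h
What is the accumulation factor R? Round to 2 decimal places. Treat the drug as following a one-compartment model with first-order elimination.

1.25

k = ln2 / t½ = 0.693147 / 24.3 = 0.02852 h⁻¹
e^(−kτ) = e^(−0.02852 × 56.1) = 0.2019
Accumulation ratio R = 1 / (1 − e^(−kτ)) = 1 / (1 − 0.2019) = 1.253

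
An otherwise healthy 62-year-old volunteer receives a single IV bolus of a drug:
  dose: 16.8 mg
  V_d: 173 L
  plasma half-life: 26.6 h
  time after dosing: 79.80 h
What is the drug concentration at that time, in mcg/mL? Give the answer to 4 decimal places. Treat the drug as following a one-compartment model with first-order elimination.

C₀ = Dose / Vd = 16.80 / 173 = 0.09711 mg/L
k = ln2 / t½ = 0.693147 / 26.6 = 0.02606 h⁻¹
t / t½ = 79.80 / 26.6 = 3 half-lives
C = C₀ × (1/2)^3 = 0.09711 × 0.1250 = 0.01214 mg/L
(0.01214 mg/L = 0.01214 mcg/mL)

0.0121 mcg/mL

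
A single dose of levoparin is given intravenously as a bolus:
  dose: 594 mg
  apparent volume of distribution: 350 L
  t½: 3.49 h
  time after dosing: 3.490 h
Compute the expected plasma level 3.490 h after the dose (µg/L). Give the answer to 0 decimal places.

C₀ = Dose / Vd = 594.0 / 350 = 1.697 mg/L
k = ln2 / t½ = 0.693147 / 3.49 = 0.1986 h⁻¹
t / t½ = 3.490 / 3.49 = 1 half-lives
C = C₀ × (1/2)^1 = 1.697 × 0.5000 = 0.8485 mg/L
Convert: 0.8485 mg/L × 1000 = 848.5 µg/L

849 µg/L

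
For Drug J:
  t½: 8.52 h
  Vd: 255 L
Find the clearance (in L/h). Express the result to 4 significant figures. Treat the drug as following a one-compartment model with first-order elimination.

k = ln2 / t½ = 0.693147 / 8.52 = 0.08136 h⁻¹
CL = k × Vd = 0.08136 × 255 = 20.75 L/h

20.75 L/h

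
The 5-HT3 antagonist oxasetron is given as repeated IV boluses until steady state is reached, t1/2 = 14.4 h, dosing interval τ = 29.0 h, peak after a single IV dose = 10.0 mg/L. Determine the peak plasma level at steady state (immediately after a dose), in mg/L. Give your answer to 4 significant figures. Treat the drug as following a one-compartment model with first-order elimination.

k = ln2 / t½ = 0.693147 / 14.4 = 0.04814 h⁻¹
e^(−kτ) = e^(−0.04814 × 29.0) = 0.2476
Accumulation ratio R = 1 / (1 − e^(−kτ)) = 1 / (1 − 0.2476) = 1.329
Steady-state peak = C₀ × R = 10.0 × 1.329 = 13.29 mg/L

13.29 mg/L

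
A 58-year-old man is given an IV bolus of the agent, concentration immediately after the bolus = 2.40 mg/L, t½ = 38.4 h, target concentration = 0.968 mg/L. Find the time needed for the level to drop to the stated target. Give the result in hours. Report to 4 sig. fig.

50.30 h

k = ln2 / t½ = 0.693147 / 38.4 = 0.01805 h⁻¹
t = ln(C₀ / C) / k = ln(2.400 / 0.968) / 0.01805
  = ln(2.479) / 0.01805 = 0.9079 / 0.01805 = 50.30 h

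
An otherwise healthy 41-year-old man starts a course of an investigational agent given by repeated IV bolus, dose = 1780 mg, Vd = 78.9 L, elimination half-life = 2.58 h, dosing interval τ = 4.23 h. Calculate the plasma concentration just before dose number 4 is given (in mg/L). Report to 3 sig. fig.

10.3 mg/L

C₀ per dose = Dose / Vd = 1780 / 78.9 = 22.56 mg/L
k = ln2 / t½ = 0.693147 / 2.58 = 0.2687 h⁻¹
Fraction remaining after one interval: r = e^(−kτ) = e^(−0.2687 × 4.23) = 0.3209
Before dose 4, 3 doses have been given (aged 1τ, 2τ, 3τ).
C_trough = C₀ × (r + r² + … + r^3) = C₀ × r(1−r^3)/(1−r)
        = 22.56 × 0.3209 × (1 − 0.03305) / (1 − 0.3209) = 10.31 mg/L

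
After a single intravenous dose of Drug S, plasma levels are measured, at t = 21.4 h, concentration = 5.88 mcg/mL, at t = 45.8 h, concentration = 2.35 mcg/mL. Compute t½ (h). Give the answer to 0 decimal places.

18 h

k = ln(C₁/C₂) / (t₂ − t₁) = ln(5.88/2.35) / (45.8 − 21.4)
  = 0.9171 / 24.40 = 0.03759 h⁻¹
t½ = ln2 / k = 0.693147 / 0.03759 = 18.44 h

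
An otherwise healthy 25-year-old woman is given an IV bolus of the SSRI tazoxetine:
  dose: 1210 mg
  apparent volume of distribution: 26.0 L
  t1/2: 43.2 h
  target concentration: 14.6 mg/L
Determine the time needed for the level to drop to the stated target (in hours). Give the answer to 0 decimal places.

72 h

C₀ = Dose / Vd = 1210 / 26.0 = 46.54 mg/L
k = ln2 / t½ = 0.693147 / 43.2 = 0.01605 h⁻¹
t = ln(C₀ / C) / k = ln(46.54 / 14.6) / 0.01605
  = ln(3.188) / 0.01605 = 1.159 / 0.01605 = 72.21 h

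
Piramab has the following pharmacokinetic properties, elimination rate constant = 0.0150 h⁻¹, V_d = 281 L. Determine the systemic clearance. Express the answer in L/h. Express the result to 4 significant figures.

CL = k × Vd = 0.0150 × 281 = 4.215 L/h

4.215 L/h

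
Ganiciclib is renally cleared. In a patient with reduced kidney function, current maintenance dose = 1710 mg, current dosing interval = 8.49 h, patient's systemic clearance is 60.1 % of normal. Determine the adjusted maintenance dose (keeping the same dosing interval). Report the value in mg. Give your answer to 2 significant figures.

To keep the same average steady-state level, dosing rate must scale with clearance.
CL ratio = 60.1 / 100 = 0.6010
New dose (same interval) = 1710 × 0.6010 = 1028 mg

1000 mg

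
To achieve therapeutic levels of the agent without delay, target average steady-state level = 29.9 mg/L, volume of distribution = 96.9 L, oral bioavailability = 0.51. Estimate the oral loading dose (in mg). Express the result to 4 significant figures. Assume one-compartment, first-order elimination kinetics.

LD = Css × Vd / F = 29.9 × 96.9 / 0.51 = 5681 mg

5681 mg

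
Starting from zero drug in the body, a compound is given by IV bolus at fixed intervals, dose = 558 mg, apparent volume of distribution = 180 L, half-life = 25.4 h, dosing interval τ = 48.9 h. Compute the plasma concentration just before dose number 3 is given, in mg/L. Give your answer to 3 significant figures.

1.03 mg/L

C₀ per dose = Dose / Vd = 558 / 180 = 3.100 mg/L
k = ln2 / t½ = 0.693147 / 25.4 = 0.02729 h⁻¹
Fraction remaining after one interval: r = e^(−kτ) = e^(−0.02729 × 48.9) = 0.2633
Before dose 3, 2 doses have been given (aged 1τ, 2τ).
C_trough = C₀ × (r + r²) = 3.100 × (0.2633 + 0.06933) = 1.031 mg/L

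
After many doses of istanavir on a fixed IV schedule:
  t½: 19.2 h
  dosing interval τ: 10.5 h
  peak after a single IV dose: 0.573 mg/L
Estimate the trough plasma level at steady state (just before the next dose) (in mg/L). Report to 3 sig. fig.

k = ln2 / t½ = 0.693147 / 19.2 = 0.03610 h⁻¹
e^(−kτ) = e^(−0.03610 × 10.5) = 0.6845
Accumulation ratio R = 1 / (1 − e^(−kτ)) = 1 / (1 − 0.6845) = 3.170
Steady-state trough = C₀ × R × e^(−kτ) = 0.573 × 3.170 × 0.6845 = 1.243 mg/L

1.24 mg/L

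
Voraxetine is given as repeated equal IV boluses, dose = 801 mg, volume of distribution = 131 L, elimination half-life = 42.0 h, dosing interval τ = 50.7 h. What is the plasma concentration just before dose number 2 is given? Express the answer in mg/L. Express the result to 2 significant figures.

2.6 mg/L

C₀ per dose = Dose / Vd = 801 / 131 = 6.115 mg/L
k = ln2 / t½ = 0.693147 / 42.0 = 0.01650 h⁻¹
Fraction remaining after one interval: r = e^(−kτ) = e^(−0.01650 × 50.7) = 0.4332
Before dose 2, 1 dose has been given (aged 1τ).
C_trough = C₀ × r = 6.115 × 0.4332 = 2.649 mg/L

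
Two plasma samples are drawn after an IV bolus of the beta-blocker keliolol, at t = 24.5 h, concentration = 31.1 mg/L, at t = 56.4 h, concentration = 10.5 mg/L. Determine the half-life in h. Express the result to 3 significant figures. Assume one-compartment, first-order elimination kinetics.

k = ln(C₁/C₂) / (t₂ − t₁) = ln(31.1/10.5) / (56.4 − 24.5)
  = 1.086 / 31.90 = 0.03404 h⁻¹
t½ = ln2 / k = 0.693147 / 0.03404 = 20.36 h

20.4 h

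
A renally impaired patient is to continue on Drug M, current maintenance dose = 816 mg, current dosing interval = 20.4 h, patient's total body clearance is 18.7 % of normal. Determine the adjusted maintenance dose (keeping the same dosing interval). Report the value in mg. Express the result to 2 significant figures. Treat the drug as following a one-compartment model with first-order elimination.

To keep the same average steady-state level, dosing rate must scale with clearance.
CL ratio = 18.7 / 100 = 0.1870
New dose (same interval) = 816 × 0.1870 = 152.6 mg

150 mg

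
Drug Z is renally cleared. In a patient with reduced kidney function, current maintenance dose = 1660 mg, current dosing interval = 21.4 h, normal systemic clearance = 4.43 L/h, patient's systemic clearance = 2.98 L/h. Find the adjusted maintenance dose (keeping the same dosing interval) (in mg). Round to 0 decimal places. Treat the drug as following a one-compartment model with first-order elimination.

To keep the same average steady-state level, dosing rate must scale with clearance.
CL ratio = 2.98 / 4.43 = 0.6727
New dose (same interval) = 1660 × 0.6727 = 1117 mg

1117 mg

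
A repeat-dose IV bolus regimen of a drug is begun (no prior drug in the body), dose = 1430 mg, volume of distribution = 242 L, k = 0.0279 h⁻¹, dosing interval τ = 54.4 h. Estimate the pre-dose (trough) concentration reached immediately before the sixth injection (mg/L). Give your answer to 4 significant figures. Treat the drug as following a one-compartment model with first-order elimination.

1.658 mg/L

C₀ per dose = Dose / Vd = 1430 / 242 = 5.909 mg/L
Fraction remaining after one interval: r = e^(−kτ) = e^(−0.02790 × 54.4) = 0.2192
Before dose 6, 5 doses have been given (aged 1τ, 2τ, 3τ, 4τ, 5τ).
C_trough = C₀ × (r + r² + … + r^5) = C₀ × r(1−r^5)/(1−r)
        = 5.909 × 0.2192 × (1 − 0.0005061) / (1 − 0.2192) = 1.658 mg/L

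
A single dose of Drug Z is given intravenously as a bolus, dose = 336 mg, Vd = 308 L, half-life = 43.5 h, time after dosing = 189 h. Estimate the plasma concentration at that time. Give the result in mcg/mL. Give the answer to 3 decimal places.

C₀ = Dose / Vd = 336.0 / 308 = 1.091 mg/L
k = ln2 / t½ = 0.693147 / 43.5 = 0.01593 h⁻¹
C = C₀ · e^(−k·t) = 1.091 × e^(−0.01593 × 189)
  = 1.091 × 0.04925 = 0.05373 mg/L
(0.05373 mg/L = 0.05373 mcg/mL)

0.054 mcg/mL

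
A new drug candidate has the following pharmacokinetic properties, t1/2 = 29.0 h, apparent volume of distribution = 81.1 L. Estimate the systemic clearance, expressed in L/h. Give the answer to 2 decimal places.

k = ln2 / t½ = 0.693147 / 29.0 = 0.02390 h⁻¹
CL = k × Vd = 0.02390 × 81.1 = 1.938 L/h

1.94 L/h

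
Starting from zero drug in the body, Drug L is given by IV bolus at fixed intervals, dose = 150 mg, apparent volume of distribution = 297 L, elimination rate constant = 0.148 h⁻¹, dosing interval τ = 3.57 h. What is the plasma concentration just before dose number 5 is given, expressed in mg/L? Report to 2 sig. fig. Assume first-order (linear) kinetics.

C₀ per dose = Dose / Vd = 150 / 297 = 0.5051 mg/L
Fraction remaining after one interval: r = e^(−kτ) = e^(−0.1480 × 3.57) = 0.5896
Before dose 5, 4 doses have been given (aged 1τ, 2τ, 3τ, 4τ).
C_trough = C₀ × (r + r² + … + r^4) = C₀ × r(1−r^4)/(1−r)
        = 0.5051 × 0.5896 × (1 − 0.1208) / (1 − 0.5896) = 0.6380 mg/L

0.64 mg/L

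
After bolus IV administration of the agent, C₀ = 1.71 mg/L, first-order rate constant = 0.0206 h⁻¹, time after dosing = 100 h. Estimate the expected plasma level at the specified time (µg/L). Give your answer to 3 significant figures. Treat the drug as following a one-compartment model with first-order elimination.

218 µg/L

C = C₀ · e^(−k·t) = 1.710 × e^(−0.02060 × 100)
  = 1.710 × 0.1275 = 0.2180 mg/L
Convert: 0.2180 mg/L × 1000 = 218.0 µg/L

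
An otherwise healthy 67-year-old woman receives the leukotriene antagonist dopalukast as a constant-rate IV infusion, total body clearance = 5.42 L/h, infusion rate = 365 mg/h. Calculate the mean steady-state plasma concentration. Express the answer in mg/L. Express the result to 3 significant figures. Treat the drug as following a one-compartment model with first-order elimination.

67.3 mg/L

At steady state Css = R₀ / CL = 365 / 5.420 = 67.34 mg/L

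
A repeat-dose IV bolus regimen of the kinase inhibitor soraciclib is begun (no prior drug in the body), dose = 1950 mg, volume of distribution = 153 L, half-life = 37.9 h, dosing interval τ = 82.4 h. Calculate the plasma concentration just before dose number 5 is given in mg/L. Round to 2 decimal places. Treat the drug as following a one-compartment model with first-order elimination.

3.62 mg/L

C₀ per dose = Dose / Vd = 1950 / 153 = 12.75 mg/L
k = ln2 / t½ = 0.693147 / 37.9 = 0.01829 h⁻¹
Fraction remaining after one interval: r = e^(−kτ) = e^(−0.01829 × 82.4) = 0.2216
Before dose 5, 4 doses have been given (aged 1τ, 2τ, 3τ, 4τ).
C_trough = C₀ × (r + r² + … + r^4) = C₀ × r(1−r^4)/(1−r)
        = 12.75 × 0.2216 × (1 − 0.002411) / (1 − 0.2216) = 3.621 mg/L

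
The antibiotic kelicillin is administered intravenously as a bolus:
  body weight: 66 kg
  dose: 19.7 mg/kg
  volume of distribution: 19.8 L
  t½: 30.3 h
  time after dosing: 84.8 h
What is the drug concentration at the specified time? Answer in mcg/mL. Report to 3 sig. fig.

Total dose = 19.7 × 66 = 1300 mg
C₀ = Dose / Vd = 1300 / 19.8 = 65.66 mg/L
k = ln2 / t½ = 0.693147 / 30.3 = 0.02288 h⁻¹
C = C₀ · e^(−k·t) = 65.66 × e^(−0.02288 × 84.8)
  = 65.66 × 0.1437 = 9.435 mg/L
(9.435 mg/L = 9.435 mcg/mL)

9.44 mcg/mL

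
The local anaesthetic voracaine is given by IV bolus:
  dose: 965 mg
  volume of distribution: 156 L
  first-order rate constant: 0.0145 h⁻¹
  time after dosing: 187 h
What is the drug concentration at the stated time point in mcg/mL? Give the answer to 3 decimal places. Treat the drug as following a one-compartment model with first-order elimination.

C₀ = Dose / Vd = 965.0 / 156 = 6.186 mg/L
C = C₀ · e^(−k·t) = 6.186 × e^(−0.01450 × 187)
  = 6.186 × 0.06644 = 0.4110 mg/L
(0.4110 mg/L = 0.4110 mcg/mL)

0.411 mcg/mL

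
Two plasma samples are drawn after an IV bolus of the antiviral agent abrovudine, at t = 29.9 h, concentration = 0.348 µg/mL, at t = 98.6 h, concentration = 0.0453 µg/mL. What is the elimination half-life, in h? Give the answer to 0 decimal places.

23 h

k = ln(C₁/C₂) / (t₂ − t₁) = ln(0.348/0.0453) / (98.6 − 29.9)
  = 2.039 / 68.70 = 0.02968 h⁻¹
t½ = ln2 / k = 0.693147 / 0.02968 = 23.35 h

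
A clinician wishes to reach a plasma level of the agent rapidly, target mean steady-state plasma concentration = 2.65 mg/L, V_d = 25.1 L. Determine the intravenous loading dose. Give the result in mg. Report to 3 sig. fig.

66.5 mg

LD = Css × Vd = 2.65 × 25.1 = 66.52 mg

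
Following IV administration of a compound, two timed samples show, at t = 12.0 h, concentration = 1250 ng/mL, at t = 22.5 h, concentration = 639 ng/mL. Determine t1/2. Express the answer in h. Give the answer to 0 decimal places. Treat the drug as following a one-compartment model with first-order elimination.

k = ln(C₁/C₂) / (t₂ − t₁) = ln(1250/639) / (22.5 − 12.0)
  = 0.6710 / 10.50 = 0.06390 h⁻¹
t½ = ln2 / k = 0.693147 / 0.06390 = 10.85 h

11 h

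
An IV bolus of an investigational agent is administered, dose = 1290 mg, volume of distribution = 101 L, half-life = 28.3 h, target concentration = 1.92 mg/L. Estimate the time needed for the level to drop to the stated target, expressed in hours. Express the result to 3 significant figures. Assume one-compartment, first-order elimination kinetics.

C₀ = Dose / Vd = 1290 / 101 = 12.77 mg/L
k = ln2 / t½ = 0.693147 / 28.3 = 0.02449 h⁻¹
t = ln(C₀ / C) / k = ln(12.77 / 1.92) / 0.02449
  = ln(6.651) / 0.02449 = 1.895 / 0.02449 = 77.38 h

77.4 h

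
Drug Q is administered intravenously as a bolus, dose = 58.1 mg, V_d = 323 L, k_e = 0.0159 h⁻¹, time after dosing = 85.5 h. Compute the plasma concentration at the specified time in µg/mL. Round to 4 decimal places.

C₀ = Dose / Vd = 58.10 / 323 = 0.1799 mg/L
C = C₀ · e^(−k·t) = 0.1799 × e^(−0.01590 × 85.5)
  = 0.1799 × 0.2568 = 0.04620 mg/L
(0.04620 mg/L = 0.04620 µg/mL)

0.0462 µg/mL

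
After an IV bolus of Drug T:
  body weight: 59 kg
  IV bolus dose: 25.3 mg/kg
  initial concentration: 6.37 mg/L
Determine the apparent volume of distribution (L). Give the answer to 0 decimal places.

234 L

Dose = 25.3 × 59 = 1493 mg
Vd = Dose / C₀ = 1493 / 6.37 = 234.4 L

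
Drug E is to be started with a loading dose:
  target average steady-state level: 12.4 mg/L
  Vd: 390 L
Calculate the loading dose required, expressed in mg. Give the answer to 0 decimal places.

LD = Css × Vd = 12.4 × 390 = 4836 mg

4836 mg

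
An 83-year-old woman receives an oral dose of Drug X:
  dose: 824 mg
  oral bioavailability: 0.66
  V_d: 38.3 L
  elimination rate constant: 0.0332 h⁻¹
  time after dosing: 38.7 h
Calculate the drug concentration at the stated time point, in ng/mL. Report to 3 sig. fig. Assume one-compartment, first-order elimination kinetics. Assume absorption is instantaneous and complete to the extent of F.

Amount reaching circulation = F × Dose = 0.66 × 824.0 = 543.8 mg
C₀ = F·Dose / Vd = 543.8 / 38.3 = 14.20 mg/L
C = C₀ · e^(−k·t) = 14.20 × e^(−0.03320 × 38.7)
  = 14.20 × 0.2767 = 3.929 mg/L
Convert: 3.929 mg/L × 1000 = 3929 ng/mL

3930 ng/mL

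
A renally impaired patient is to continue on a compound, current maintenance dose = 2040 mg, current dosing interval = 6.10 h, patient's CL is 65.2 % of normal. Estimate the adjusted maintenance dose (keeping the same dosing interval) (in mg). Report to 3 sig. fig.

To keep the same average steady-state level, dosing rate must scale with clearance.
CL ratio = 65.2 / 100 = 0.6520
New dose (same interval) = 2040 × 0.6520 = 1330 mg

1330 mg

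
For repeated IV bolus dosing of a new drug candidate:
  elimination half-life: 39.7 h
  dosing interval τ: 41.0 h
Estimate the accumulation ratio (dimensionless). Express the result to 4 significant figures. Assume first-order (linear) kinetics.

k = ln2 / t½ = 0.693147 / 39.7 = 0.01746 h⁻¹
e^(−kτ) = e^(−0.01746 × 41.0) = 0.4888
Accumulation ratio R = 1 / (1 − e^(−kτ)) = 1 / (1 − 0.4888) = 1.956

1.956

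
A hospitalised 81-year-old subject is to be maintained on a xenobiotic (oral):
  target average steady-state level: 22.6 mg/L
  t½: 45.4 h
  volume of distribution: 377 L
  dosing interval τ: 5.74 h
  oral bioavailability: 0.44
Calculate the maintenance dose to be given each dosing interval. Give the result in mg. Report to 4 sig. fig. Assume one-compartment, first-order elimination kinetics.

1697 mg

k = ln2 / t½ = 0.693147 / 45.4 = 0.01527 h⁻¹
CL = k × Vd = 0.01527 × 377 = 5.757 L/h
At steady state, F × (Dose/τ) = Css × CL.
Dose = Css × CL × τ / F = 22.6 × 5.757 × 5.74 / 0.44 = 1697 mg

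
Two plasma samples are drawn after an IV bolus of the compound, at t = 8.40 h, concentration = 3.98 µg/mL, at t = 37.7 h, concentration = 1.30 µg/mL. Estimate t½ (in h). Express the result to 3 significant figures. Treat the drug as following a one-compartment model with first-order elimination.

k = ln(C₁/C₂) / (t₂ − t₁) = ln(3.98/1.30) / (37.7 − 8.40)
  = 1.119 / 29.30 = 0.03819 h⁻¹
t½ = ln2 / k = 0.693147 / 0.03819 = 18.15 h

18.2 h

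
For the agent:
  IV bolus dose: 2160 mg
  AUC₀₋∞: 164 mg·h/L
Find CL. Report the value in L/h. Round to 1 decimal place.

CL = Dose / AUC = 2160 / 164 = 13.17 L/h

13.2 L/h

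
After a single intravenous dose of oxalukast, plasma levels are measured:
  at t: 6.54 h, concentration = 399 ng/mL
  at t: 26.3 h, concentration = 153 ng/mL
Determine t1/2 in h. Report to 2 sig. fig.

14 h

k = ln(C₁/C₂) / (t₂ − t₁) = ln(399/153) / (26.3 − 6.54)
  = 0.9585 / 19.76 = 0.04851 h⁻¹
t½ = ln2 / k = 0.693147 / 0.04851 = 14.29 h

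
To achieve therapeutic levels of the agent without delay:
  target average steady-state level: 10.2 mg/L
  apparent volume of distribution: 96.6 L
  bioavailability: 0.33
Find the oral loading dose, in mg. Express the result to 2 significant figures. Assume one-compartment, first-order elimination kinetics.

3000 mg

LD = Css × Vd / F = 10.2 × 96.6 / 0.33 = 2986 mg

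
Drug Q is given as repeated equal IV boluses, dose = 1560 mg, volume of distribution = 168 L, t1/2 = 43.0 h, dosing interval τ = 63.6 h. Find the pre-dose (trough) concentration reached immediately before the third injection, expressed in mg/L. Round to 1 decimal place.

4.5 mg/L

C₀ per dose = Dose / Vd = 1560 / 168 = 9.286 mg/L
k = ln2 / t½ = 0.693147 / 43.0 = 0.01612 h⁻¹
Fraction remaining after one interval: r = e^(−kτ) = e^(−0.01612 × 63.6) = 0.3587
Before dose 3, 2 doses have been given (aged 1τ, 2τ).
C_trough = C₀ × (r + r²) = 9.286 × (0.3587 + 0.1287) = 4.526 mg/L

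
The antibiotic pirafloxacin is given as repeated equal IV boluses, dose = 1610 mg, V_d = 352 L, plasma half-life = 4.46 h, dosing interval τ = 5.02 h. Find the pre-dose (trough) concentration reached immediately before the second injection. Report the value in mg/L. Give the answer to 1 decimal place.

2.1 mg/L

C₀ per dose = Dose / Vd = 1610 / 352 = 4.574 mg/L
k = ln2 / t½ = 0.693147 / 4.46 = 0.1554 h⁻¹
Fraction remaining after one interval: r = e^(−kτ) = e^(−0.1554 × 5.02) = 0.4584
Before dose 2, 1 dose has been given (aged 1τ).
C_trough = C₀ × r = 4.574 × 0.4584 = 2.097 mg/L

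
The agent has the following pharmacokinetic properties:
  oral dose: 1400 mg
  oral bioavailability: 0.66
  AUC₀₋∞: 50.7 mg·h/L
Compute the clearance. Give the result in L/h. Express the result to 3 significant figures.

CL = F·Dose / AUC = 0.66 × 1400 / 50.7 = 18.22 L/h

18.2 L/h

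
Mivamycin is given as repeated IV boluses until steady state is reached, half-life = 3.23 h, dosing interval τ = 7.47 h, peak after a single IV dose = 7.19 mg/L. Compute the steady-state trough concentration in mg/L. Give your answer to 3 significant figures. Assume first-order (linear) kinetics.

k = ln2 / t½ = 0.693147 / 3.23 = 0.2146 h⁻¹
e^(−kτ) = e^(−0.2146 × 7.47) = 0.2013
Accumulation ratio R = 1 / (1 − e^(−kτ)) = 1 / (1 − 0.2013) = 1.252
Steady-state trough = C₀ × R × e^(−kτ) = 7.19 × 1.252 × 0.2013 = 1.812 mg/L

1.81 mg/L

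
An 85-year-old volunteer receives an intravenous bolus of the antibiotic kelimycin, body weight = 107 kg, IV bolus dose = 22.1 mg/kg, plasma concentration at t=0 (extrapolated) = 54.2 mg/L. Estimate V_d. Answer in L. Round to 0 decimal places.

44 L

Dose = 22.1 × 107 = 2365 mg
Vd = Dose / C₀ = 2365 / 54.2 = 43.63 L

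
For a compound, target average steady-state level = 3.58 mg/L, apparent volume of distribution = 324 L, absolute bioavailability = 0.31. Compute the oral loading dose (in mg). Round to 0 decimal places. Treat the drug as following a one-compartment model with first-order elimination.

LD = Css × Vd / F = 3.58 × 324 / 0.31 = 3742 mg

3742 mg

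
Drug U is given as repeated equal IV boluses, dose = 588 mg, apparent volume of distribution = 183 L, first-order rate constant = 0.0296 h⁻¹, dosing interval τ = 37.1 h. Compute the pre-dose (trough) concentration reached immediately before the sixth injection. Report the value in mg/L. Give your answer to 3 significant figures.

C₀ per dose = Dose / Vd = 588 / 183 = 3.213 mg/L
Fraction remaining after one interval: r = e^(−kτ) = e^(−0.02960 × 37.1) = 0.3335
Before dose 6, 5 doses have been given (aged 1τ, 2τ, 3τ, 4τ, 5τ).
C_trough = C₀ × (r + r² + … + r^5) = C₀ × r(1−r^5)/(1−r)
        = 3.213 × 0.3335 × (1 − 0.004126) / (1 − 0.3335) = 1.601 mg/L

1.60 mg/L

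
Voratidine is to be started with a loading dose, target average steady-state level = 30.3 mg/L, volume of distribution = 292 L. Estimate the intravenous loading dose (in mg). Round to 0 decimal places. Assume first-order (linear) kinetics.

LD = Css × Vd = 30.3 × 292 = 8848 mg

8848 mg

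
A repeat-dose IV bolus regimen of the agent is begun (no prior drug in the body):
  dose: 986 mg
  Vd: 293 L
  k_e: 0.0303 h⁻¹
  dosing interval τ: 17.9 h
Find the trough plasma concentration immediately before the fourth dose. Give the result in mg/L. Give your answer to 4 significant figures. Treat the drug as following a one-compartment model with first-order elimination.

3.755 mg/L

C₀ per dose = Dose / Vd = 986 / 293 = 3.365 mg/L
Fraction remaining after one interval: r = e^(−kτ) = e^(−0.03030 × 17.9) = 0.5814
Before dose 4, 3 doses have been given (aged 1τ, 2τ, 3τ).
C_trough = C₀ × (r + r² + … + r^3) = C₀ × r(1−r^3)/(1−r)
        = 3.365 × 0.5814 × (1 − 0.1965) / (1 − 0.5814) = 3.755 mg/L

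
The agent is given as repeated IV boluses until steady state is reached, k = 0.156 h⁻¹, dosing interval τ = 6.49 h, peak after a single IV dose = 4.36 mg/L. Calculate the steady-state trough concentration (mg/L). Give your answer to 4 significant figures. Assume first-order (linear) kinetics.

2.488 mg/L

e^(−kτ) = e^(−0.1560 × 6.49) = 0.3633
Accumulation ratio R = 1 / (1 − e^(−kτ)) = 1 / (1 − 0.3633) = 1.571
Steady-state trough = C₀ × R × e^(−kτ) = 4.36 × 1.571 × 0.3633 = 2.488 mg/L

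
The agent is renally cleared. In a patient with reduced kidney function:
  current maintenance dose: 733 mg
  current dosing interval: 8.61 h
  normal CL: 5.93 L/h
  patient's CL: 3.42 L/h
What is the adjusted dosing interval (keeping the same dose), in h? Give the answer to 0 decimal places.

15 h

To keep the same average steady-state level, dosing rate must scale with clearance.
CL ratio = 3.42 / 5.93 = 0.5767
New interval (same dose) = 8.61 / 0.5767 = 14.93 h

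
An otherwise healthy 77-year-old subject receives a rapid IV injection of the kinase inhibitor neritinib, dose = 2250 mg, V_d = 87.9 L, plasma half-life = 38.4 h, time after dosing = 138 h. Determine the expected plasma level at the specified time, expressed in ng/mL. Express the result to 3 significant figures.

2120 ng/mL

C₀ = Dose / Vd = 2250 / 87.9 = 25.60 mg/L
k = ln2 / t½ = 0.693147 / 38.4 = 0.01805 h⁻¹
C = C₀ · e^(−k·t) = 25.60 × e^(−0.01805 × 138)
  = 25.60 × 0.08284 = 2.121 mg/L
Convert: 2.121 mg/L × 1000 = 2121 ng/mL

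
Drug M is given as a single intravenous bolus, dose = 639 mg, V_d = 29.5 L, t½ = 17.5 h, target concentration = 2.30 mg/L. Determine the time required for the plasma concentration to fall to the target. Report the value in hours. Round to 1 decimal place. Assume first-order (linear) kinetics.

56.6 h

C₀ = Dose / Vd = 639.0 / 29.5 = 21.66 mg/L
k = ln2 / t½ = 0.693147 / 17.5 = 0.03961 h⁻¹
t = ln(C₀ / C) / k = ln(21.66 / 2.30) / 0.03961
  = ln(9.417) / 0.03961 = 2.243 / 0.03961 = 56.63 h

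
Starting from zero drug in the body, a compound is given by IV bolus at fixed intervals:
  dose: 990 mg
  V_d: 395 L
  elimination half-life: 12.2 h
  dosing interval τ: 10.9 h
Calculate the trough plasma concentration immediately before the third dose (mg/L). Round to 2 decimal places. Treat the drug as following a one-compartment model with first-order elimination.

2.08 mg/L

C₀ per dose = Dose / Vd = 990 / 395 = 2.506 mg/L
k = ln2 / t½ = 0.693147 / 12.2 = 0.05682 h⁻¹
Fraction remaining after one interval: r = e^(−kτ) = e^(−0.05682 × 10.9) = 0.5383
Before dose 3, 2 doses have been given (aged 1τ, 2τ).
C_trough = C₀ × (r + r²) = 2.506 × (0.5383 + 0.2898) = 2.075 mg/L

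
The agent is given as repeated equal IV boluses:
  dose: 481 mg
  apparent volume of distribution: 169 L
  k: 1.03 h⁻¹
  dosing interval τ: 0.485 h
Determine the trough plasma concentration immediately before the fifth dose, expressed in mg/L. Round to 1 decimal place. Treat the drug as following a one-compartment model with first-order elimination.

C₀ per dose = Dose / Vd = 481 / 169 = 2.846 mg/L
Fraction remaining after one interval: r = e^(−kτ) = e^(−1.030 × 0.485) = 0.6068
Before dose 5, 4 doses have been given (aged 1τ, 2τ, 3τ, 4τ).
C_trough = C₀ × (r + r² + … + r^4) = C₀ × r(1−r^4)/(1−r)
        = 2.846 × 0.6068 × (1 − 0.1356) / (1 − 0.6068) = 3.796 mg/L

3.8 mg/L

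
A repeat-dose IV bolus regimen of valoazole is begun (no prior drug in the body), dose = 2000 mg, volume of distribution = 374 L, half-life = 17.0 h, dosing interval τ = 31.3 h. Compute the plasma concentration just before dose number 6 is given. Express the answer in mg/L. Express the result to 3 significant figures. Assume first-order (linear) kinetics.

2.07 mg/L

C₀ per dose = Dose / Vd = 2000 / 374 = 5.348 mg/L
k = ln2 / t½ = 0.693147 / 17.0 = 0.04077 h⁻¹
Fraction remaining after one interval: r = e^(−kτ) = e^(−0.04077 × 31.3) = 0.2791
Before dose 6, 5 doses have been given (aged 1τ, 2τ, 3τ, 4τ, 5τ).
C_trough = C₀ × (r + r² + … + r^5) = C₀ × r(1−r^5)/(1−r)
        = 5.348 × 0.2791 × (1 − 0.001694) / (1 − 0.2791) = 2.067 mg/L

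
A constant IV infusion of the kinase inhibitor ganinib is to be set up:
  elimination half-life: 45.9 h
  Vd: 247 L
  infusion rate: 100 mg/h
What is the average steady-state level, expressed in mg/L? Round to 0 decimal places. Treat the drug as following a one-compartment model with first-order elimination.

k = ln2 / t½ = 0.693147 / 45.9 = 0.01510 h⁻¹
CL = k × Vd = 0.01510 × 247 = 3.730 L/h
At steady state Css = R₀ / CL = 100 / 3.730 = 26.81 mg/L

27 mg/L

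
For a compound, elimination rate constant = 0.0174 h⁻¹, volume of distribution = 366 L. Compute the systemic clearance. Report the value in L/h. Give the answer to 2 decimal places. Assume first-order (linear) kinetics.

CL = k × Vd = 0.0174 × 366 = 6.368 L/h

6.37 L/h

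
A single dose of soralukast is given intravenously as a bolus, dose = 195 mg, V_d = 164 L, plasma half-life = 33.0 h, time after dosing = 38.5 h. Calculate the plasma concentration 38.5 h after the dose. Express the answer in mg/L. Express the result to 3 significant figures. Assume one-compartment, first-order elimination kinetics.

C₀ = Dose / Vd = 195.0 / 164 = 1.189 mg/L
k = ln2 / t½ = 0.693147 / 33.0 = 0.02100 h⁻¹
C = C₀ · e^(−k·t) = 1.189 × e^(−0.02100 × 38.5)
  = 1.189 × 0.4455 = 0.5297 mg/L

0.530 mg/L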